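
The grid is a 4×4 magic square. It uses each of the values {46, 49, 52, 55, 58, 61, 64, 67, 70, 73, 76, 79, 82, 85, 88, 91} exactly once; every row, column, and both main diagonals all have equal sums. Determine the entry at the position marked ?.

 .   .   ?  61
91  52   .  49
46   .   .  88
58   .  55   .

The 16 entries sum to 1096, so each line sums to 1096/4 = 274.
The remaining cell in row 2 is (2,3) = 274 − 192 = 82.
Column 1 needs 274; the known cells sum to 195, so (1,1) = 79.
The remaining cell in column 4 is (4,4) = 274 − 198 = 76.
Main diagonal needs 274; the known cells sum to 207, so (3,3) = 67.
Using anti-diagonal: 61 + 82 + 58 + ? → (3,2) = 274 − 201 = 73.
From row 4, 274 − (58 + 55 + 76) gives (4,2) = 85.
The remaining cell in column 2 is (1,2) = 274 − 210 = 64.
The remaining cell in column 3 is (1,3) = 274 − 204 = 70.

70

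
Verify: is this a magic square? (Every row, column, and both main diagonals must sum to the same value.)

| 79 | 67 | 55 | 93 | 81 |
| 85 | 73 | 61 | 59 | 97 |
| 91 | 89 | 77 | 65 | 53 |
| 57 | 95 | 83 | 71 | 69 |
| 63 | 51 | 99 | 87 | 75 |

Yes

Row 1: 79 + 67 + 55 + 93 + 81 = 375.
Row 2: 85 + 73 + 61 + 59 + 97 = 375.
Row 3: 91 + 89 + 77 + 65 + 53 = 375.
Row 4: 57 + 95 + 83 + 71 + 69 = 375.
Row 5: 63 + 51 + 99 + 87 + 75 = 375.
Column 1: 79 + 85 + 91 + 57 + 63 = 375.
Column 2: 67 + 73 + 89 + 95 + 51 = 375.
Column 3: 55 + 61 + 77 + 83 + 99 = 375.
Column 4: 93 + 59 + 65 + 71 + 87 = 375.
Column 5: 81 + 97 + 53 + 69 + 75 = 375.
Main diagonal: 79 + 73 + 77 + 71 + 75 = 375.
Anti-diagonal: 81 + 59 + 77 + 95 + 63 = 375.
All lines sum to 375.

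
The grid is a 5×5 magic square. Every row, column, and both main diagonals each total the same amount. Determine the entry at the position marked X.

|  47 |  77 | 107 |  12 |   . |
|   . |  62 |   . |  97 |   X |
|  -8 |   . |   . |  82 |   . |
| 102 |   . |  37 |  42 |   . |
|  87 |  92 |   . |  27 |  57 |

2

Column 4 is complete and sums to 260; that is the magic constant.
Row 1 needs 260; the known cells sum to 243, so (1,5) = 17.
Using row 5: 87 + 92 + 27 + 57 + ? → (5,3) = 260 − 263 = -3.
From column 1, 260 − (47 + (-8) + 102 + 87) gives (2,1) = 32.
Using main diagonal: 47 + 62 + 42 + 57 + ? → (3,3) = 260 − 208 = 52.
Anti-diagonal must total 260; the given cells sum to 253, so (4,2) = 7.
Using row 4: 102 + 7 + 37 + 42 + ? → (4,5) = 260 − 188 = 72.
The remaining cell in column 2 is (3,2) = 260 − 238 = 22.
The remaining cell in column 3 is (2,3) = 260 − 193 = 67.
From row 2, 260 − (32 + 62 + 67 + 97) gives (2,5) = 2.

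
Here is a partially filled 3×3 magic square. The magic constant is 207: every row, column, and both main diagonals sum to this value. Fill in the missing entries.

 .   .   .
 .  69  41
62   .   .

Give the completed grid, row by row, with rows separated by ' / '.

48 83 76 / 97 69 41 / 62 55 90

Row 2 needs 207; the known cells sum to 110, so (2,1) = 97.
Column 1 must total 207; the given cells sum to 159, so (1,1) = 48.
Main diagonal needs 207; the known cells sum to 117, so (3,3) = 90.
The remaining cell in anti-diagonal is (1,3) = 207 − 131 = 76.
Row 1 needs 207; the known cells sum to 124, so (1,2) = 83.
From row 3, 207 − (62 + 90) gives (3,2) = 55.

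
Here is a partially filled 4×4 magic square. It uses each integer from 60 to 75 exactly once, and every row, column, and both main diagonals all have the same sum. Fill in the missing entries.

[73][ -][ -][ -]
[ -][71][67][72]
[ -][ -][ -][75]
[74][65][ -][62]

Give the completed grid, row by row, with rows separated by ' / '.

The entries are 60 through 75, which sum to 1080, so each line sums to 1080/4 = 270.
Row 2 must total 270; the given cells sum to 210, so (2,1) = 60.
Row 4: 74 + 65 + 62 + ? = 270, so (4,3) = 69.
Column 1: 73 + 60 + 74 + ? = 270, so (3,1) = 63.
The remaining cell in column 4 is (1,4) = 270 − 209 = 61.
Using main diagonal: 73 + 71 + 62 + ? → (3,3) = 270 − 206 = 64.
Using anti-diagonal: 61 + 67 + 74 + ? → (3,2) = 270 − 202 = 68.
Using column 2: 71 + 68 + 65 + ? → (1,2) = 270 − 204 = 66.
Column 3: 67 + 64 + 69 + ? = 270, so (1,3) = 70.

73 66 70 61 / 60 71 67 72 / 63 68 64 75 / 74 65 69 62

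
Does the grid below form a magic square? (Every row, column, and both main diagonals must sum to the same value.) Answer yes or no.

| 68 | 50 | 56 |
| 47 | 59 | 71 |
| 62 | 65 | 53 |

No — main diagonal sums to 180 but row 2 sums to 177.

Row 1: 68 + 50 + 56 = 174.
Row 2: 47 + 59 + 71 = 177.
Row 3: 62 + 65 + 53 = 180.
Column 1: 68 + 47 + 62 = 177.
Column 2: 50 + 59 + 65 = 174.
Column 3: 56 + 71 + 53 = 180.
Main diagonal: 68 + 59 + 53 = 180.
Anti-diagonal: 56 + 59 + 62 = 177.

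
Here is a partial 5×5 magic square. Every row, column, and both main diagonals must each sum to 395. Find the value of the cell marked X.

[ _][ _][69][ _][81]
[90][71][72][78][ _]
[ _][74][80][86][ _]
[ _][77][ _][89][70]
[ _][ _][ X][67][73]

91

Row 2 must total 395; the given cells sum to 311, so (2,5) = 84.
Using column 4: 78 + 86 + 89 + 67 + ? → (1,4) = 395 − 320 = 75.
Using column 5: 81 + 84 + 70 + 73 + ? → (3,5) = 395 − 308 = 87.
The remaining cell in main diagonal is (1,1) = 395 − 313 = 82.
The remaining cell in anti-diagonal is (5,1) = 395 − 316 = 79.
Using row 1: 82 + 69 + 75 + 81 + ? → (1,2) = 395 − 307 = 88.
Row 3 needs 395; the known cells sum to 327, so (3,1) = 68.
Column 1 must total 395; the given cells sum to 319, so (4,1) = 76.
Column 2 must total 395; the given cells sum to 310, so (5,2) = 85.
From row 4, 395 − (76 + 77 + 89 + 70) gives (4,3) = 83.
Row 5 needs 395; the known cells sum to 304, so (5,3) = 91.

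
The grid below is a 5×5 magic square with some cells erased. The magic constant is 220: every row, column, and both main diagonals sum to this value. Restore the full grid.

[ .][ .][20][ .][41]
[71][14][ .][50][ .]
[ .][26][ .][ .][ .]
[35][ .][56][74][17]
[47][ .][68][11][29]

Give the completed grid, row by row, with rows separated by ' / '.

59 77 20 23 41 / 71 14 32 50 53 / 8 26 44 62 80 / 35 38 56 74 17 / 47 65 68 11 29

Row 4 needs 220; the known cells sum to 182, so (4,2) = 38.
Using row 5: 47 + 68 + 11 + 29 + ? → (5,2) = 220 − 155 = 65.
Column 2: 14 + 26 + 38 + 65 + ? = 220, so (1,2) = 77.
The remaining cell in anti-diagonal is (3,3) = 220 − 176 = 44.
The remaining cell in column 3 is (2,3) = 220 − 188 = 32.
From main diagonal, 220 − (14 + 44 + 74 + 29) gives (1,1) = 59.
Row 1: 59 + 77 + 20 + 41 + ? = 220, so (1,4) = 23.
Row 2 must total 220; the given cells sum to 167, so (2,5) = 53.
From column 1, 220 − (59 + 71 + 35 + 47) gives (3,1) = 8.
Column 4: 23 + 50 + 74 + 11 + ? = 220, so (3,4) = 62.
Column 5 must total 220; the given cells sum to 140, so (3,5) = 80.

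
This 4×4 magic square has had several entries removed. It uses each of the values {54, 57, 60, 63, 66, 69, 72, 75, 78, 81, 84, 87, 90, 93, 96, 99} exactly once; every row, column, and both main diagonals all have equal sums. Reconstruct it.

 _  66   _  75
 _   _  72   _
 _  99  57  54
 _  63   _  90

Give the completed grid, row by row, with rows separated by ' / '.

81 66 84 75 / 69 78 72 87 / 96 99 57 54 / 60 63 93 90

The 16 entries sum to 1224, so each line sums to 1224/4 = 306.
The remaining cell in row 3 is (3,1) = 306 − 210 = 96.
From column 2, 306 − (66 + 99 + 63) gives (2,2) = 78.
Column 4: 75 + 54 + 90 + ? = 306, so (2,4) = 87.
Using main diagonal: 78 + 57 + 90 + ? → (1,1) = 306 − 225 = 81.
The remaining cell in anti-diagonal is (4,1) = 306 − 246 = 60.
From row 1, 306 − (81 + 66 + 75) gives (1,3) = 84.
From row 2, 306 − (78 + 72 + 87) gives (2,1) = 69.
Using row 4: 60 + 63 + 90 + ? → (4,3) = 306 − 213 = 93.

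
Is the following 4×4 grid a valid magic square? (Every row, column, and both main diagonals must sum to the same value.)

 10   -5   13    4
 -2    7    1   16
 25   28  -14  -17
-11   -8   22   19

Yes

Row 1: 10 + (-5) + 13 + 4 = 22.
Row 2: -2 + 7 + 1 + 16 = 22.
Row 3: 25 + 28 + (-14) + (-17) = 22.
Row 4: -11 + (-8) + 22 + 19 = 22.
Column 1: 10 + (-2) + 25 + (-11) = 22.
Column 2: -5 + 7 + 28 + (-8) = 22.
Column 3: 13 + 1 + (-14) + 22 = 22.
Column 4: 4 + 16 + (-17) + 19 = 22.
Main diagonal: 10 + 7 + (-14) + 19 = 22.
Anti-diagonal: 4 + 1 + 28 + (-11) = 22.
All lines sum to 22.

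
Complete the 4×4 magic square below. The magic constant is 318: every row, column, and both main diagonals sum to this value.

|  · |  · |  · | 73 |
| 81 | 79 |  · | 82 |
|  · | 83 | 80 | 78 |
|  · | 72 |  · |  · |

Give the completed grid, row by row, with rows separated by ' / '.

74 84 87 73 / 81 79 76 82 / 77 83 80 78 / 86 72 75 85

Row 2 needs 318; the known cells sum to 242, so (2,3) = 76.
From row 3, 318 − (83 + 80 + 78) gives (3,1) = 77.
Column 2 must total 318; the given cells sum to 234, so (1,2) = 84.
Column 4 must total 318; the given cells sum to 233, so (4,4) = 85.
The remaining cell in main diagonal is (1,1) = 318 − 244 = 74.
Anti-diagonal must total 318; the given cells sum to 232, so (4,1) = 86.
The remaining cell in row 1 is (1,3) = 318 − 231 = 87.
Row 4 needs 318; the known cells sum to 243, so (4,3) = 75.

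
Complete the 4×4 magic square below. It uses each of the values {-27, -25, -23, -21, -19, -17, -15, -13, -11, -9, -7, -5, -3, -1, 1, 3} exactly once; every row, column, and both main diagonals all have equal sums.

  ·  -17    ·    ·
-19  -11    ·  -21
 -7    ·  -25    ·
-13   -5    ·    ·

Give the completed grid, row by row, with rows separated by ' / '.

-9 -17 1 -23 / -19 -11 3 -21 / -7 -15 -25 -1 / -13 -5 -27 -3

The 16 entries sum to -192, so each line sums to -192/4 = -48.
From row 2, -48 − (-19 + (-11) + (-21)) gives (2,3) = 3.
Column 1: -19 + (-7) + (-13) + ? = -48, so (1,1) = -9.
From column 2, -48 − (-17 + (-11) + (-5)) gives (3,2) = -15.
Using main diagonal: -9 + (-11) + (-25) + ? → (4,4) = -48 − (-45) = -3.
Anti-diagonal needs -48; the known cells sum to -25, so (1,4) = -23.
Row 1 must total -48; the given cells sum to -49, so (1,3) = 1.
From row 3, -48 − (-7 + (-15) + (-25)) gives (3,4) = -1.
Row 4 needs -48; the known cells sum to -21, so (4,3) = -27.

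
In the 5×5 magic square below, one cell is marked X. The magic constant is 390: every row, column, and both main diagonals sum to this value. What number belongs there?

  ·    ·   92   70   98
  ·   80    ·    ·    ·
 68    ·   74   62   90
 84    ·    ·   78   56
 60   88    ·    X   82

94

Row 3: 68 + 74 + 62 + 90 + ? = 390, so (3,2) = 96.
Column 5 needs 390; the known cells sum to 326, so (2,5) = 64.
Main diagonal: 80 + 74 + 78 + 82 + ? = 390, so (1,1) = 76.
Row 1 must total 390; the given cells sum to 336, so (1,2) = 54.
The remaining cell in column 1 is (2,1) = 390 − 288 = 102.
From column 2, 390 − (54 + 80 + 96 + 88) gives (4,2) = 72.
Anti-diagonal needs 390; the known cells sum to 304, so (2,4) = 86.
Using row 2: 102 + 80 + 86 + 64 + ? → (2,3) = 390 − 332 = 58.
Row 4 must total 390; the given cells sum to 290, so (4,3) = 100.
Using column 3: 92 + 58 + 74 + 100 + ? → (5,3) = 390 − 324 = 66.
Column 4 must total 390; the given cells sum to 296, so (5,4) = 94.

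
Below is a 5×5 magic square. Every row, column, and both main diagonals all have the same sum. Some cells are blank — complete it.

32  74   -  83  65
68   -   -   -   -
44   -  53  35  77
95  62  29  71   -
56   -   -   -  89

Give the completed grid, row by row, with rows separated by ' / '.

32 74 41 83 65 / 68 50 92 59 26 / 44 86 53 35 77 / 95 62 29 71 38 / 56 23 80 47 89

Column 1 is already complete: 32 + 68 + 44 + 95 + 56 = 295, so that is the magic constant.
From row 1, 295 − (32 + 74 + 83 + 65) gives (1,3) = 41.
The remaining cell in row 3 is (3,2) = 295 − 209 = 86.
Row 4: 95 + 62 + 29 + 71 + ? = 295, so (4,5) = 38.
Using column 5: 65 + 77 + 38 + 89 + ? → (2,5) = 295 − 269 = 26.
Main diagonal needs 295; the known cells sum to 245, so (2,2) = 50.
Using anti-diagonal: 65 + 53 + 62 + 56 + ? → (2,4) = 295 − 236 = 59.
Using row 2: 68 + 50 + 59 + 26 + ? → (2,3) = 295 − 203 = 92.
Using column 2: 74 + 50 + 86 + 62 + ? → (5,2) = 295 − 272 = 23.
Using column 3: 41 + 92 + 53 + 29 + ? → (5,3) = 295 − 215 = 80.
Column 4: 83 + 59 + 35 + 71 + ? = 295, so (5,4) = 47.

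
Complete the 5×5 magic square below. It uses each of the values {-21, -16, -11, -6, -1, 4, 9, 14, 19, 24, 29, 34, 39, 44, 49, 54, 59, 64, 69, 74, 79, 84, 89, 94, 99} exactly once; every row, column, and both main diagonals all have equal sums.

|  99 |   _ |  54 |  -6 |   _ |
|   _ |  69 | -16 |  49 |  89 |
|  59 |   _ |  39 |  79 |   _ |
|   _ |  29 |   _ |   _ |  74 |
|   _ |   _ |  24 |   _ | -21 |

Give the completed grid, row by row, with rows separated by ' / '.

The 25 entries sum to 975, so each line sums to 975/5 = 195.
Using row 2: 69 + (-16) + 49 + 89 + ? → (2,1) = 195 − 191 = 4.
Column 3 needs 195; the known cells sum to 101, so (4,3) = 94.
Main diagonal needs 195; the known cells sum to 186, so (4,4) = 9.
Using row 4: 29 + 94 + 9 + 74 + ? → (4,1) = 195 − 206 = -11.
Column 1 must total 195; the given cells sum to 151, so (5,1) = 44.
Column 4 needs 195; the known cells sum to 131, so (5,4) = 64.
From anti-diagonal, 195 − (49 + 39 + 29 + 44) gives (1,5) = 34.
Row 1: 99 + 54 + (-6) + 34 + ? = 195, so (1,2) = 14.
The remaining cell in row 5 is (5,2) = 195 − 111 = 84.
Column 2 must total 195; the given cells sum to 196, so (3,2) = -1.
Using column 5: 34 + 89 + 74 + (-21) + ? → (3,5) = 195 − 176 = 19.

99 14 54 -6 34 / 4 69 -16 49 89 / 59 -1 39 79 19 / -11 29 94 9 74 / 44 84 24 64 -21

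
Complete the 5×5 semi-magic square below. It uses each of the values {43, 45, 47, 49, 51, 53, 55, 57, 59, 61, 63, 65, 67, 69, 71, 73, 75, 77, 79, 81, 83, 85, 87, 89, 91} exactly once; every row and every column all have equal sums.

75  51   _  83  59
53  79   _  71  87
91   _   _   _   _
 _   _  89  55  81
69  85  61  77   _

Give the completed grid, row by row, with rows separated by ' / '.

75 51 67 83 59 / 53 79 45 71 87 / 91 57 73 49 65 / 47 63 89 55 81 / 69 85 61 77 43

The 25 entries sum to 1675, so each line sums to 1675/5 = 335.
Row 1 must total 335; the given cells sum to 268, so (1,3) = 67.
The remaining cell in row 2 is (2,3) = 335 − 290 = 45.
Using row 5: 69 + 85 + 61 + 77 + ? → (5,5) = 335 − 292 = 43.
Column 1 must total 335; the given cells sum to 288, so (4,1) = 47.
Column 3 needs 335; the known cells sum to 262, so (3,3) = 73.
Column 4 must total 335; the given cells sum to 286, so (3,4) = 49.
The remaining cell in column 5 is (3,5) = 335 − 270 = 65.
From row 3, 335 − (91 + 73 + 49 + 65) gives (3,2) = 57.
Row 4 must total 335; the given cells sum to 272, so (4,2) = 63.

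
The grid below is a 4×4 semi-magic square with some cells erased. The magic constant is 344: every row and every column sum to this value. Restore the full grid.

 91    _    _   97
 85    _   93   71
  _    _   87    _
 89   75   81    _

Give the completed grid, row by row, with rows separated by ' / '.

Row 2 must total 344; the given cells sum to 249, so (2,2) = 95.
The remaining cell in row 4 is (4,4) = 344 − 245 = 99.
From column 1, 344 − (91 + 85 + 89) gives (3,1) = 79.
Using column 3: 93 + 87 + 81 + ? → (1,3) = 344 − 261 = 83.
From column 4, 344 − (97 + 71 + 99) gives (3,4) = 77.
Row 1 must total 344; the given cells sum to 271, so (1,2) = 73.
Row 3 needs 344; the known cells sum to 243, so (3,2) = 101.

91 73 83 97 / 85 95 93 71 / 79 101 87 77 / 89 75 81 99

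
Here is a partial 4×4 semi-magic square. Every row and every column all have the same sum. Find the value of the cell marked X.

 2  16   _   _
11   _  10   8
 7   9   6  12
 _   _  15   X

1

Row 3 is complete and sums to 34; that is the magic constant.
From row 2, 34 − (11 + 10 + 8) gives (2,2) = 5.
Using column 1: 2 + 11 + 7 + ? → (4,1) = 34 − 20 = 14.
Using column 2: 16 + 5 + 9 + ? → (4,2) = 34 − 30 = 4.
Column 3 needs 34; the known cells sum to 31, so (1,3) = 3.
Using row 1: 2 + 16 + 3 + ? → (1,4) = 34 − 21 = 13.
Row 4 must total 34; the given cells sum to 33, so (4,4) = 1.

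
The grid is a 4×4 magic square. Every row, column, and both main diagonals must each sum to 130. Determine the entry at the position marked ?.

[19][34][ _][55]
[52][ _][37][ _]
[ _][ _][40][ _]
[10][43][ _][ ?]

46

Using row 1: 19 + 34 + 55 + ? → (1,3) = 130 − 108 = 22.
The remaining cell in column 1 is (3,1) = 130 − 81 = 49.
Column 3 needs 130; the known cells sum to 99, so (4,3) = 31.
Anti-diagonal: 55 + 37 + 10 + ? = 130, so (3,2) = 28.
Row 3: 49 + 28 + 40 + ? = 130, so (3,4) = 13.
From row 4, 130 − (10 + 43 + 31) gives (4,4) = 46.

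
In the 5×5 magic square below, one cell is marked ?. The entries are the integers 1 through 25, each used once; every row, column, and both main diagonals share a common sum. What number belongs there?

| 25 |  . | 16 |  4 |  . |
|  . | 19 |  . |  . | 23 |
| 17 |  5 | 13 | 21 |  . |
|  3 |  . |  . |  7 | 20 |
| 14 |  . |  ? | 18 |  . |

10

The entries are 1 through 25, which sum to 325, so each line sums to 325/5 = 65.
The remaining cell in row 3 is (3,5) = 65 − 56 = 9.
Column 1: 25 + 17 + 3 + 14 + ? = 65, so (2,1) = 6.
Using column 4: 4 + 21 + 7 + 18 + ? → (2,4) = 65 − 50 = 15.
Using main diagonal: 25 + 19 + 13 + 7 + ? → (5,5) = 65 − 64 = 1.
Using row 2: 6 + 19 + 15 + 23 + ? → (2,3) = 65 − 63 = 2.
Using column 5: 23 + 9 + 20 + 1 + ? → (1,5) = 65 − 53 = 12.
Anti-diagonal: 12 + 15 + 13 + 14 + ? = 65, so (4,2) = 11.
From row 1, 65 − (25 + 16 + 4 + 12) gives (1,2) = 8.
The remaining cell in row 4 is (4,3) = 65 − 41 = 24.
Column 2: 8 + 19 + 5 + 11 + ? = 65, so (5,2) = 22.
Using column 3: 16 + 2 + 13 + 24 + ? → (5,3) = 65 − 55 = 10.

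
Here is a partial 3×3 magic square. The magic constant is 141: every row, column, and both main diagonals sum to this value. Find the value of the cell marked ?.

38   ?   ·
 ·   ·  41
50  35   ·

59

Row 3 needs 141; the known cells sum to 85, so (3,3) = 56.
From column 1, 141 − (38 + 50) gives (2,1) = 53.
From column 3, 141 − (41 + 56) gives (1,3) = 44.
Main diagonal: 38 + 56 + ? = 141, so (2,2) = 47.
Using row 1: 38 + 44 + ? → (1,2) = 141 − 82 = 59.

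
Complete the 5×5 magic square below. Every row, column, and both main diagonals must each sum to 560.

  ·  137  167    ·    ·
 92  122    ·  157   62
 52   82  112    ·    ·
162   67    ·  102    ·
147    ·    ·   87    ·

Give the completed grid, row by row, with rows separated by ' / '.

Row 2 must total 560; the given cells sum to 433, so (2,3) = 127.
Column 1 must total 560; the given cells sum to 453, so (1,1) = 107.
Column 2 needs 560; the known cells sum to 408, so (5,2) = 152.
Main diagonal: 107 + 122 + 112 + 102 + ? = 560, so (5,5) = 117.
Anti-diagonal needs 560; the known cells sum to 483, so (1,5) = 77.
From row 1, 560 − (107 + 137 + 167 + 77) gives (1,4) = 72.
Row 5 needs 560; the known cells sum to 503, so (5,3) = 57.
Column 3 needs 560; the known cells sum to 463, so (4,3) = 97.
Column 4: 72 + 157 + 102 + 87 + ? = 560, so (3,4) = 142.
The remaining cell in row 3 is (3,5) = 560 − 388 = 172.
Using row 4: 162 + 67 + 97 + 102 + ? → (4,5) = 560 − 428 = 132.

107 137 167 72 77 / 92 122 127 157 62 / 52 82 112 142 172 / 162 67 97 102 132 / 147 152 57 87 117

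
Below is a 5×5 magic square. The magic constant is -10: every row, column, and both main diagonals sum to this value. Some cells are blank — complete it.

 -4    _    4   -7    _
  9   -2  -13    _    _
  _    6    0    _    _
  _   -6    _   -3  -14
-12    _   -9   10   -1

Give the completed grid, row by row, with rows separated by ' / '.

Row 5 must total -10; the given cells sum to -12, so (5,2) = 2.
The remaining cell in column 2 is (1,2) = -10 − 0 = -10.
Column 3: 4 + (-13) + 0 + (-9) + ? = -10, so (4,3) = 8.
Row 1 must total -10; the given cells sum to -17, so (1,5) = 7.
Row 4: -6 + 8 + (-3) + (-14) + ? = -10, so (4,1) = 5.
From column 1, -10 − (-4 + 9 + 5 + (-12)) gives (3,1) = -8.
From anti-diagonal, -10 − (7 + 0 + (-6) + (-12)) gives (2,4) = 1.
Row 2 must total -10; the given cells sum to -5, so (2,5) = -5.
Using column 4: -7 + 1 + (-3) + 10 + ? → (3,4) = -10 − 1 = -11.
Column 5 needs -10; the known cells sum to -13, so (3,5) = 3.

-4 -10 4 -7 7 / 9 -2 -13 1 -5 / -8 6 0 -11 3 / 5 -6 8 -3 -14 / -12 2 -9 10 -1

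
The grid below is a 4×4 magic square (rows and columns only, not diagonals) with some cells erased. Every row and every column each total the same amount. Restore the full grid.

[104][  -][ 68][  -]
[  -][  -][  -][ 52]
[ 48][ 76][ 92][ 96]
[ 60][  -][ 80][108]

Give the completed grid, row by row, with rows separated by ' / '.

104 84 68 56 / 100 88 72 52 / 48 76 92 96 / 60 64 80 108

Row 3 is already complete: 48 + 76 + 92 + 96 = 312, so that is the magic constant.
The remaining cell in row 4 is (4,2) = 312 − 248 = 64.
Column 1 must total 312; the given cells sum to 212, so (2,1) = 100.
From column 3, 312 − (68 + 92 + 80) gives (2,3) = 72.
Column 4: 52 + 96 + 108 + ? = 312, so (1,4) = 56.
Row 1 must total 312; the given cells sum to 228, so (1,2) = 84.
Row 2 needs 312; the known cells sum to 224, so (2,2) = 88.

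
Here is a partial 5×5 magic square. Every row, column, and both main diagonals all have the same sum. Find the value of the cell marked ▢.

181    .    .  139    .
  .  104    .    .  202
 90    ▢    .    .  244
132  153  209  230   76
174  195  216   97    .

Row 4 is complete and sums to 800; that is the magic constant.
The remaining cell in row 5 is (5,5) = 800 − 682 = 118.
Column 1 must total 800; the given cells sum to 577, so (2,1) = 223.
The remaining cell in column 5 is (1,5) = 800 − 640 = 160.
Main diagonal: 181 + 104 + 230 + 118 + ? = 800, so (3,3) = 167.
From anti-diagonal, 800 − (160 + 167 + 153 + 174) gives (2,4) = 146.
Using row 2: 223 + 104 + 146 + 202 + ? → (2,3) = 800 − 675 = 125.
Column 3 must total 800; the given cells sum to 717, so (1,3) = 83.
Using column 4: 139 + 146 + 230 + 97 + ? → (3,4) = 800 − 612 = 188.
Row 1 needs 800; the known cells sum to 563, so (1,2) = 237.
Row 3 must total 800; the given cells sum to 689, so (3,2) = 111.

111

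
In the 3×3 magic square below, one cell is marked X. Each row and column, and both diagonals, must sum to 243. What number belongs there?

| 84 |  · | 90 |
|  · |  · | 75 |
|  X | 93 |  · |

72

Using row 1: 84 + 90 + ? → (1,2) = 243 − 174 = 69.
Column 2 must total 243; the given cells sum to 162, so (2,2) = 81.
Column 3: 90 + 75 + ? = 243, so (3,3) = 78.
The remaining cell in anti-diagonal is (3,1) = 243 − 171 = 72.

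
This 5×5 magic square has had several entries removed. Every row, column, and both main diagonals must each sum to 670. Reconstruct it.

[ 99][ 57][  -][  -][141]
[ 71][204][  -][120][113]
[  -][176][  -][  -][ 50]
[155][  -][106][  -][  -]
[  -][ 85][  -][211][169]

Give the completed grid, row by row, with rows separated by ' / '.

99 57 190 183 141 / 71 204 162 120 113 / 218 176 134 92 50 / 155 148 106 64 197 / 127 85 78 211 169

Row 2 must total 670; the given cells sum to 508, so (2,3) = 162.
Column 2 must total 670; the given cells sum to 522, so (4,2) = 148.
The remaining cell in column 5 is (4,5) = 670 − 473 = 197.
Row 4: 155 + 148 + 106 + 197 + ? = 670, so (4,4) = 64.
The remaining cell in main diagonal is (3,3) = 670 − 536 = 134.
Anti-diagonal needs 670; the known cells sum to 543, so (5,1) = 127.
Row 5 needs 670; the known cells sum to 592, so (5,3) = 78.
Column 1 needs 670; the known cells sum to 452, so (3,1) = 218.
The remaining cell in column 3 is (1,3) = 670 − 480 = 190.
Row 1 must total 670; the given cells sum to 487, so (1,4) = 183.
Row 3 must total 670; the given cells sum to 578, so (3,4) = 92.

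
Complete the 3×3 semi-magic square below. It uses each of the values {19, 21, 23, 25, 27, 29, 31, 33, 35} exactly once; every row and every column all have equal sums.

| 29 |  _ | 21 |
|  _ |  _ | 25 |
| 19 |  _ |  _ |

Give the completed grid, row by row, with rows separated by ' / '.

29 31 21 / 33 23 25 / 19 27 35

The 9 entries sum to 243, so each line sums to 243/3 = 81.
From row 1, 81 − (29 + 21) gives (1,2) = 31.
Column 1 must total 81; the given cells sum to 48, so (2,1) = 33.
Column 3 must total 81; the given cells sum to 46, so (3,3) = 35.
From row 2, 81 − (33 + 25) gives (2,2) = 23.
The remaining cell in row 3 is (3,2) = 81 − 54 = 27.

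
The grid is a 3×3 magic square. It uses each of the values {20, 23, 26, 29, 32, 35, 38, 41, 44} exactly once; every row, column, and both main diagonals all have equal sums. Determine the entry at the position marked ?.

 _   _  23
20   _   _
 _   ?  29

26

The 9 entries sum to 288, so each line sums to 288/3 = 96.
Column 3: 23 + 29 + ? = 96, so (2,3) = 44.
Row 2: 20 + 44 + ? = 96, so (2,2) = 32.
Main diagonal: 32 + 29 + ? = 96, so (1,1) = 35.
The remaining cell in anti-diagonal is (3,1) = 96 − 55 = 41.
Row 1 needs 96; the known cells sum to 58, so (1,2) = 38.
Row 3: 41 + 29 + ? = 96, so (3,2) = 26.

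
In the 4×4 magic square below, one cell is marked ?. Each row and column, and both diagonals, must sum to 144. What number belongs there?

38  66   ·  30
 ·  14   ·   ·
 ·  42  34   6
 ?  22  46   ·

From row 1, 144 − (38 + 66 + 30) gives (1,3) = 10.
From row 3, 144 − (42 + 34 + 6) gives (3,1) = 62.
From column 3, 144 − (10 + 34 + 46) gives (2,3) = 54.
Using main diagonal: 38 + 14 + 34 + ? → (4,4) = 144 − 86 = 58.
The remaining cell in anti-diagonal is (4,1) = 144 − 126 = 18.

18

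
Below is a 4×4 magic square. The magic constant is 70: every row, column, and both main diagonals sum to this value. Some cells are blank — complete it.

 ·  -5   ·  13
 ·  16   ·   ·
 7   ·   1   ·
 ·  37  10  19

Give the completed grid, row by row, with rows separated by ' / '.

34 -5 28 13 / 25 16 31 -2 / 7 22 1 40 / 4 37 10 19

From row 4, 70 − (37 + 10 + 19) gives (4,1) = 4.
Using column 2: -5 + 16 + 37 + ? → (3,2) = 70 − 48 = 22.
Main diagonal must total 70; the given cells sum to 36, so (1,1) = 34.
Anti-diagonal needs 70; the known cells sum to 39, so (2,3) = 31.
The remaining cell in row 1 is (1,3) = 70 − 42 = 28.
Using row 3: 7 + 22 + 1 + ? → (3,4) = 70 − 30 = 40.
From column 1, 70 − (34 + 7 + 4) gives (2,1) = 25.
Using column 4: 13 + 40 + 19 + ? → (2,4) = 70 − 72 = -2.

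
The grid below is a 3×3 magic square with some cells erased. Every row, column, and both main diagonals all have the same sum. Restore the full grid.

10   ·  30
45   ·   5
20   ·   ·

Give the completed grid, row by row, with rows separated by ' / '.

Column 1 is already complete: 10 + 45 + 20 = 75, so that is the magic constant.
From row 1, 75 − (10 + 30) gives (1,2) = 35.
Row 2: 45 + 5 + ? = 75, so (2,2) = 25.
Column 2 needs 75; the known cells sum to 60, so (3,2) = 15.
Column 3 must total 75; the given cells sum to 35, so (3,3) = 40.

10 35 30 / 45 25 5 / 20 15 40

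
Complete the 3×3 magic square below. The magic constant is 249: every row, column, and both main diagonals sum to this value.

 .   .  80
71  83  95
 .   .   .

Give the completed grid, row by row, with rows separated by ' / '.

92 77 80 / 71 83 95 / 86 89 74

Column 3 needs 249; the known cells sum to 175, so (3,3) = 74.
The remaining cell in main diagonal is (1,1) = 249 − 157 = 92.
Using anti-diagonal: 80 + 83 + ? → (3,1) = 249 − 163 = 86.
The remaining cell in row 1 is (1,2) = 249 − 172 = 77.
Row 3 needs 249; the known cells sum to 160, so (3,2) = 89.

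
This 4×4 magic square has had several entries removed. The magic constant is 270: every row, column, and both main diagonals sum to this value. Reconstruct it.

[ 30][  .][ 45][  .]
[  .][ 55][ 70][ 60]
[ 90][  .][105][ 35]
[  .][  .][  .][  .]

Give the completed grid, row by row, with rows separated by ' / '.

Row 2 needs 270; the known cells sum to 185, so (2,1) = 85.
Row 3 needs 270; the known cells sum to 230, so (3,2) = 40.
Column 1 needs 270; the known cells sum to 205, so (4,1) = 65.
Column 3 must total 270; the given cells sum to 220, so (4,3) = 50.
Main diagonal must total 270; the given cells sum to 190, so (4,4) = 80.
Anti-diagonal: 70 + 40 + 65 + ? = 270, so (1,4) = 95.
Using row 1: 30 + 45 + 95 + ? → (1,2) = 270 − 170 = 100.
Using row 4: 65 + 50 + 80 + ? → (4,2) = 270 − 195 = 75.

30 100 45 95 / 85 55 70 60 / 90 40 105 35 / 65 75 50 80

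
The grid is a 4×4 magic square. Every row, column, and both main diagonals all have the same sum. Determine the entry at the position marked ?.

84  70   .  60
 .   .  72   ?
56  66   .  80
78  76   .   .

82

Anti-diagonal is complete and sums to 276; that is the magic constant.
Using row 1: 84 + 70 + 60 + ? → (1,3) = 276 − 214 = 62.
Row 3 must total 276; the given cells sum to 202, so (3,3) = 74.
From column 1, 276 − (84 + 56 + 78) gives (2,1) = 58.
Column 2 must total 276; the given cells sum to 212, so (2,2) = 64.
Column 3 needs 276; the known cells sum to 208, so (4,3) = 68.
From main diagonal, 276 − (84 + 64 + 74) gives (4,4) = 54.
Row 2: 58 + 64 + 72 + ? = 276, so (2,4) = 82.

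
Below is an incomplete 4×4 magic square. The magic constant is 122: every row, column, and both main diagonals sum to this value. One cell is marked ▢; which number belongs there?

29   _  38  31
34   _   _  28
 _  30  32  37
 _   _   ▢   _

27

From row 1, 122 − (29 + 38 + 31) gives (1,2) = 24.
From row 3, 122 − (30 + 32 + 37) gives (3,1) = 23.
Using column 1: 29 + 34 + 23 + ? → (4,1) = 122 − 86 = 36.
Column 4: 31 + 28 + 37 + ? = 122, so (4,4) = 26.
Main diagonal needs 122; the known cells sum to 87, so (2,2) = 35.
Using anti-diagonal: 31 + 30 + 36 + ? → (2,3) = 122 − 97 = 25.
The remaining cell in column 2 is (4,2) = 122 − 89 = 33.
From column 3, 122 − (38 + 25 + 32) gives (4,3) = 27.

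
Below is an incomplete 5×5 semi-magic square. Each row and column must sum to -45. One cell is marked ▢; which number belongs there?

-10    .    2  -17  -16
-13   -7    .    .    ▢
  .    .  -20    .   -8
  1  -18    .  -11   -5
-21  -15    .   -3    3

-19

The remaining cell in row 1 is (1,2) = -45 − (-41) = -4.
Using row 4: 1 + (-18) + (-11) + (-5) + ? → (4,3) = -45 − (-33) = -12.
The remaining cell in row 5 is (5,3) = -45 − (-36) = -9.
Column 1 needs -45; the known cells sum to -43, so (3,1) = -2.
Column 2: -4 + (-7) + (-18) + (-15) + ? = -45, so (3,2) = -1.
The remaining cell in column 3 is (2,3) = -45 − (-39) = -6.
Column 5 needs -45; the known cells sum to -26, so (2,5) = -19.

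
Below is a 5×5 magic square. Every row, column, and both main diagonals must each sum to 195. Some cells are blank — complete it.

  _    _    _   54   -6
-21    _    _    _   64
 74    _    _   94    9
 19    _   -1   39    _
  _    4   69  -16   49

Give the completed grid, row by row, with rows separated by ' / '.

Row 5 must total 195; the given cells sum to 106, so (5,1) = 89.
Using column 1: -21 + 74 + 19 + 89 + ? → (1,1) = 195 − 161 = 34.
Using column 4: 54 + 94 + 39 + (-16) + ? → (2,4) = 195 − 171 = 24.
Using column 5: -6 + 64 + 9 + 49 + ? → (4,5) = 195 − 116 = 79.
Row 4 must total 195; the given cells sum to 136, so (4,2) = 59.
The remaining cell in anti-diagonal is (3,3) = 195 − 166 = 29.
Using row 3: 74 + 29 + 94 + 9 + ? → (3,2) = 195 − 206 = -11.
Using main diagonal: 34 + 29 + 39 + 49 + ? → (2,2) = 195 − 151 = 44.
From row 2, 195 − (-21 + 44 + 24 + 64) gives (2,3) = 84.
Column 2: 44 + (-11) + 59 + 4 + ? = 195, so (1,2) = 99.
The remaining cell in column 3 is (1,3) = 195 − 181 = 14.

34 99 14 54 -6 / -21 44 84 24 64 / 74 -11 29 94 9 / 19 59 -1 39 79 / 89 4 69 -16 49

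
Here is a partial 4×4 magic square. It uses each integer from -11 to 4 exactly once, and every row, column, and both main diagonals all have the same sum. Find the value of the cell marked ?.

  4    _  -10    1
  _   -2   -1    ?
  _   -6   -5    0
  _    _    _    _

The entries are -11 through 4, which sum to -56, so each line sums to -56/4 = -14.
Row 1: 4 + (-10) + 1 + ? = -14, so (1,2) = -9.
Using row 3: -6 + (-5) + 0 + ? → (3,1) = -14 − (-11) = -3.
Using column 2: -9 + (-2) + (-6) + ? → (4,2) = -14 − (-17) = 3.
The remaining cell in column 3 is (4,3) = -14 − (-16) = 2.
Main diagonal needs -14; the known cells sum to -3, so (4,4) = -11.
Anti-diagonal: 1 + (-1) + (-6) + ? = -14, so (4,1) = -8.
From column 1, -14 − (4 + (-3) + (-8)) gives (2,1) = -7.
From column 4, -14 − (1 + 0 + (-11)) gives (2,4) = -4.

-4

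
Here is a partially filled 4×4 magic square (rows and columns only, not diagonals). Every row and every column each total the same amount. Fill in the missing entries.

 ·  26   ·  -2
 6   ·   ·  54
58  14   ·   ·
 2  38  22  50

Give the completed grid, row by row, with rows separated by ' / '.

46 26 42 -2 / 6 34 18 54 / 58 14 30 10 / 2 38 22 50

Row 4 is already complete: 2 + 38 + 22 + 50 = 112, so that is the magic constant.
Column 1 needs 112; the known cells sum to 66, so (1,1) = 46.
Column 2: 26 + 14 + 38 + ? = 112, so (2,2) = 34.
Column 4 must total 112; the given cells sum to 102, so (3,4) = 10.
Row 1: 46 + 26 + (-2) + ? = 112, so (1,3) = 42.
Row 2: 6 + 34 + 54 + ? = 112, so (2,3) = 18.
Row 3 needs 112; the known cells sum to 82, so (3,3) = 30.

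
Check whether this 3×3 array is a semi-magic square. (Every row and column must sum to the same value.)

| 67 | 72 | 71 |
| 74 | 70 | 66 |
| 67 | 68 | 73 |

No — row 1 sums to 210 but row 3 sums to 208.

Row 1: 67 + 72 + 71 = 210.
Row 2: 74 + 70 + 66 = 210.
Row 3: 67 + 68 + 73 = 208.
Column 1: 67 + 74 + 67 = 208.
Column 2: 72 + 70 + 68 = 210.
Column 3: 71 + 66 + 73 = 210.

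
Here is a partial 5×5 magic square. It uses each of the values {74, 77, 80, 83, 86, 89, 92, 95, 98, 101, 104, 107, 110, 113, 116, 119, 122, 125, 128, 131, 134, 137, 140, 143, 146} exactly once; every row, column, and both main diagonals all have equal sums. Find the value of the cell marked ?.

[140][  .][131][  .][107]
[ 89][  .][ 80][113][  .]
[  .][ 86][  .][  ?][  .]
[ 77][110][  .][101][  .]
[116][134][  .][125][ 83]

137

The 25 entries sum to 2750, so each line sums to 2750/5 = 550.
Row 5 must total 550; the given cells sum to 458, so (5,3) = 92.
Column 1: 140 + 89 + 77 + 116 + ? = 550, so (3,1) = 128.
The remaining cell in anti-diagonal is (3,3) = 550 − 446 = 104.
Column 3 needs 550; the known cells sum to 407, so (4,3) = 143.
Main diagonal needs 550; the known cells sum to 428, so (2,2) = 122.
Using row 2: 89 + 122 + 80 + 113 + ? → (2,5) = 550 − 404 = 146.
From row 4, 550 − (77 + 110 + 143 + 101) gives (4,5) = 119.
The remaining cell in column 2 is (1,2) = 550 − 452 = 98.
Column 5 must total 550; the given cells sum to 455, so (3,5) = 95.
From row 1, 550 − (140 + 98 + 131 + 107) gives (1,4) = 74.
Row 3 needs 550; the known cells sum to 413, so (3,4) = 137.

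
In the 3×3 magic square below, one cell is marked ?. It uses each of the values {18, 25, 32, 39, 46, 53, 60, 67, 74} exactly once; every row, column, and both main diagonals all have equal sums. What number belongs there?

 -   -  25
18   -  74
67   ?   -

32

The 9 entries sum to 414, so each line sums to 414/3 = 138.
Row 2 must total 138; the given cells sum to 92, so (2,2) = 46.
Column 1 must total 138; the given cells sum to 85, so (1,1) = 53.
Using column 3: 25 + 74 + ? → (3,3) = 138 − 99 = 39.
Row 1 must total 138; the given cells sum to 78, so (1,2) = 60.
Row 3 must total 138; the given cells sum to 106, so (3,2) = 32.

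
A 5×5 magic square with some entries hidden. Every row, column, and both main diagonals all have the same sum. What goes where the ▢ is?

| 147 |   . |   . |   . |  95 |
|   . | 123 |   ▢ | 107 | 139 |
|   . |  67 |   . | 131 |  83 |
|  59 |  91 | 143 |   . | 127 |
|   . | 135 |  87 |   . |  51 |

Column 5 is complete and sums to 495; that is the magic constant.
Row 4 must total 495; the given cells sum to 420, so (4,4) = 75.
The remaining cell in column 2 is (1,2) = 495 − 416 = 79.
From main diagonal, 495 − (147 + 123 + 75 + 51) gives (3,3) = 99.
Using anti-diagonal: 95 + 107 + 99 + 91 + ? → (5,1) = 495 − 392 = 103.
The remaining cell in row 3 is (3,1) = 495 − 380 = 115.
From row 5, 495 − (103 + 135 + 87 + 51) gives (5,4) = 119.
From column 1, 495 − (147 + 115 + 59 + 103) gives (2,1) = 71.
Column 4: 107 + 131 + 75 + 119 + ? = 495, so (1,4) = 63.
The remaining cell in row 1 is (1,3) = 495 − 384 = 111.
The remaining cell in row 2 is (2,3) = 495 − 440 = 55.

55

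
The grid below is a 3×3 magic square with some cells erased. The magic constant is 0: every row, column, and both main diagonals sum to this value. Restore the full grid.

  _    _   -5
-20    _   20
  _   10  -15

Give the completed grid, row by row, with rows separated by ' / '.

Row 2 needs 0; the known cells sum to 0, so (2,2) = 0.
Row 3 needs 0; the known cells sum to -5, so (3,1) = 5.
Column 1 must total 0; the given cells sum to -15, so (1,1) = 15.
Column 2 needs 0; the known cells sum to 10, so (1,2) = -10.

15 -10 -5 / -20 0 20 / 5 10 -15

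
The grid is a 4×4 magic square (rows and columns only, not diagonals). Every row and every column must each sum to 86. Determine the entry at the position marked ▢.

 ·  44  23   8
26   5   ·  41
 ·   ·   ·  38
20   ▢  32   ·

35

From row 1, 86 − (44 + 23 + 8) gives (1,1) = 11.
From row 2, 86 − (26 + 5 + 41) gives (2,3) = 14.
Column 1: 11 + 26 + 20 + ? = 86, so (3,1) = 29.
From column 3, 86 − (23 + 14 + 32) gives (3,3) = 17.
The remaining cell in column 4 is (4,4) = 86 − 87 = -1.
From row 3, 86 − (29 + 17 + 38) gives (3,2) = 2.
Row 4: 20 + 32 + (-1) + ? = 86, so (4,2) = 35.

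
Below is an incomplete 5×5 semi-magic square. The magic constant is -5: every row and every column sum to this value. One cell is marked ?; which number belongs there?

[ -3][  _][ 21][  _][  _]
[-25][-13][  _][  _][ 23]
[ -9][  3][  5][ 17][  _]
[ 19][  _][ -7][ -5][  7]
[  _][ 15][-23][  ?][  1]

Row 3: -9 + 3 + 5 + 17 + ? = -5, so (3,5) = -21.
From row 4, -5 − (19 + (-7) + (-5) + 7) gives (4,2) = -19.
Column 1 needs -5; the known cells sum to -18, so (5,1) = 13.
Column 2 must total -5; the given cells sum to -14, so (1,2) = 9.
The remaining cell in column 3 is (2,3) = -5 − (-4) = -1.
Column 5: 23 + (-21) + 7 + 1 + ? = -5, so (1,5) = -15.
From row 1, -5 − (-3 + 9 + 21 + (-15)) gives (1,4) = -17.
Row 2 must total -5; the given cells sum to -16, so (2,4) = 11.
The remaining cell in row 5 is (5,4) = -5 − 6 = -11.

-11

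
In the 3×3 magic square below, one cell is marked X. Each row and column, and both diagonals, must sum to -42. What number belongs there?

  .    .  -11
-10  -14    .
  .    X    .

Row 2 must total -42; the given cells sum to -24, so (2,3) = -18.
From column 3, -42 − (-11 + (-18)) gives (3,3) = -13.
Main diagonal must total -42; the given cells sum to -27, so (1,1) = -15.
From anti-diagonal, -42 − (-11 + (-14)) gives (3,1) = -17.
Row 1: -15 + (-11) + ? = -42, so (1,2) = -16.
From row 3, -42 − (-17 + (-13)) gives (3,2) = -12.

-12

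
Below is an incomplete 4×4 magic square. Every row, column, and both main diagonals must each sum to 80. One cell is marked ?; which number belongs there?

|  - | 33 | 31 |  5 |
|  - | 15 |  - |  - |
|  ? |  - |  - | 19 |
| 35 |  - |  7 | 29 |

Using row 1: 33 + 31 + 5 + ? → (1,1) = 80 − 69 = 11.
The remaining cell in row 4 is (4,2) = 80 − 71 = 9.
The remaining cell in column 2 is (3,2) = 80 − 57 = 23.
The remaining cell in column 4 is (2,4) = 80 − 53 = 27.
Using main diagonal: 11 + 15 + 29 + ? → (3,3) = 80 − 55 = 25.
Anti-diagonal: 5 + 23 + 35 + ? = 80, so (2,3) = 17.
Row 2 needs 80; the known cells sum to 59, so (2,1) = 21.
Row 3 must total 80; the given cells sum to 67, so (3,1) = 13.

13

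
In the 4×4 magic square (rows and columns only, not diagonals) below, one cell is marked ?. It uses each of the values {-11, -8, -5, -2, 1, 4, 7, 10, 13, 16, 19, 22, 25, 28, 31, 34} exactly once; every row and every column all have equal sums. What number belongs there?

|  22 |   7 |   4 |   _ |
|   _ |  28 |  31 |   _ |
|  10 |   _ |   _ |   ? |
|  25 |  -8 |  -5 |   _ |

The 16 entries sum to 184, so each line sums to 184/4 = 46.
The remaining cell in row 1 is (1,4) = 46 − 33 = 13.
From row 4, 46 − (25 + (-8) + (-5)) gives (4,4) = 34.
From column 1, 46 − (22 + 10 + 25) gives (2,1) = -11.
Column 2 needs 46; the known cells sum to 27, so (3,2) = 19.
Column 3 must total 46; the given cells sum to 30, so (3,3) = 16.
Row 2: -11 + 28 + 31 + ? = 46, so (2,4) = -2.
Row 3: 10 + 19 + 16 + ? = 46, so (3,4) = 1.

1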